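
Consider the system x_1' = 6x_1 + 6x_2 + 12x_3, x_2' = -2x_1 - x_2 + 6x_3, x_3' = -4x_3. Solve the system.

Coefficient matrix A = [[6, 6, 12], [-2, -1, 6], [0, 0, -4]].
det(A - λI) = 0 gives eigenvalues λ = 2, 3, -4.
For λ=2: eigenvector (-3,2,0).
For λ=3: eigenvector (-2,1,0).
For λ=-4: eigenvector (0,-2,1).
General solution: c_1e^(2t)(-3,2,0) + c_2e^(3t)(-2,1,0) + c_3e^(-4t)(0,-2,1).

x_1(t) = -3c_1e^(2t) - 2c_2e^(3t), x_2(t) = 2c_1e^(2t) + c_2e^(3t) - 2c_3e^(-4t), x_3(t) = c_3e^(-4t)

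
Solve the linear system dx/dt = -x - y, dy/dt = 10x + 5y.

x(t) = K_1e^(2t)cos(t) + K_2e^(2t)sin(t), y(t) = K_1e^(2t)sin(t) - 3K_1e^(2t)cos(t) - 3K_2e^(2t)sin(t) - K_2e^(2t)cos(t)

Coefficient matrix A = [[-1, -1], [10, 5]].
Characteristic polynomial det(A - λI) = λ^2 - 4λ + 5 = 0.
Eigenvalues λ = 2 ± i (complex conjugate pair).
For λ=2+i: an eigenvector is (1,-3) - i(0,1) = (1, -3 - i).
A real fundamental pair from Re and Im of e^((2+i)t)v: X_1 = e^(2t)(cos(t)·(1,-3) + sin(t)·(0,1)), X_2 = e^(2t)(sin(t)·(1,-3) - cos(t)·(0,1)).
General solution: K_1X_1 + K_2X_2.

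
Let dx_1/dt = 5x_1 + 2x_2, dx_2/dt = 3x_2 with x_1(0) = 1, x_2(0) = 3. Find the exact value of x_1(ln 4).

A = [[5,2],[0,3]]; eigenvalues λ = 5, 3.
Eigenvectors: (1,0) for λ=5, (-1,1) for λ=3.
From the initial condition, c_1 = 4, c_2 = 3.
x_1(ln 4) = (4)(4^5)(1) + (3)(4^3)(-1) = 3904.

3904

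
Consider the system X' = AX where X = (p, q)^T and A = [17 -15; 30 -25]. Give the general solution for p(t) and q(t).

Coefficient matrix A = [[17, -15], [30, -25]].
Characteristic polynomial det(A - λI) = λ^2 + 8λ + 25 = 0.
Eigenvalues λ = -4 ± 3i (complex conjugate pair).
For λ=-4+3i: an eigenvector is (-1,-1) - i(-2,-3) = (-1 + 2i, -1 + 3i).
A real fundamental pair from Re and Im of e^((-4+3i)t)v: X_1 = e^(-4t)(cos(3t)·(-1,-1) + sin(3t)·(-2,-3)), X_2 = e^(-4t)(sin(3t)·(-1,-1) - cos(3t)·(-2,-3)).
General solution: C_1X_1 + C_2X_2.

p(t) = -2C_1e^(-4t)sin(3t) - C_1e^(-4t)cos(3t) - C_2e^(-4t)sin(3t) + 2C_2e^(-4t)cos(3t), q(t) = -3C_1e^(-4t)sin(3t) - C_1e^(-4t)cos(3t) - C_2e^(-4t)sin(3t) + 3C_2e^(-4t)cos(3t)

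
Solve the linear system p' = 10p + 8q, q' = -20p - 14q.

Coefficient matrix A = [[10, 8], [-20, -14]].
Characteristic polynomial det(A - λI) = λ^2 + 4λ + 20 = 0.
Eigenvalues λ = -2 ± 4i (complex conjugate pair).
For λ=-2+4i: an eigenvector is (1,-2) - i(-1,1) = (1 + i, -2 - i).
A real fundamental pair from Re and Im of e^((-2+4i)t)v: X_1 = e^(-2t)(cos(4t)·(1,-2) + sin(4t)·(-1,1)), X_2 = e^(-2t)(sin(4t)·(1,-2) - cos(4t)·(-1,1)).
General solution: K_1X_1 + K_2X_2.

p(t) = -K_1e^(-2t)sin(4t) + K_1e^(-2t)cos(4t) + K_2e^(-2t)sin(4t) + K_2e^(-2t)cos(4t), q(t) = K_1e^(-2t)sin(4t) - 2K_1e^(-2t)cos(4t) - 2K_2e^(-2t)sin(4t) - K_2e^(-2t)cos(4t)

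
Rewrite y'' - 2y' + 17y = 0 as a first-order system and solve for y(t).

y(t) = C_1e^(t)cos(4t) + C_2e^(t)sin(4t)

Let x_1 = y, x_2 = y'. Then x_1' = x_2 and x_2' = -17x_1 + 2x_2.
A = [[0,1],[-17,2]]; det(A-λI) = λ^2 - 2λ + 17.
Eigenvalues λ = 1 ± 4i.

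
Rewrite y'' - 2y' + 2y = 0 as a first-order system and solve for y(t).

y(t) = c_1e^(t)cos(t) + c_2e^(t)sin(t)

Let x_1 = y, x_2 = y'. Then x_1' = x_2 and x_2' = -2x_1 + 2x_2.
A = [[0,1],[-2,2]]; det(A-λI) = λ^2 - 2λ + 2.
Eigenvalues λ = 1 ± i.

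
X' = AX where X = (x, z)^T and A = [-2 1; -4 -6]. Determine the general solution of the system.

x(t) = c_1e^(-4t) + c_2te^(-4t) + 2c_2e^(-4t), z(t) = -2c_1e^(-4t) - 2c_2te^(-4t) - 3c_2e^(-4t)

Coefficient matrix A = [[-2, 1], [-4, -6]].
Characteristic polynomial det(A - λI) = λ^2 + 8λ + 16 = 0.
Single eigenvalue λ = -4 with algebraic multiplicity 2.
Eigenvector v = (1,-2); generalized eigenvector w with (A-λI)w=v is (2,-3).
General solution: e^(-4t)[c_1·v + c_2·(t·v + w)].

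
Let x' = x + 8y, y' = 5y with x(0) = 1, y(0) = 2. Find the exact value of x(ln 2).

A = [[1,8],[0,5]]; eigenvalues λ = 5, 1.
Eigenvectors: (-2,-1) for λ=5, (-1,0) for λ=1.
From the initial condition, c_1 = -2, c_2 = 3.
x(ln 2) = (-2)(2^5)(-2) + (3)(2^1)(-1) = 122.

122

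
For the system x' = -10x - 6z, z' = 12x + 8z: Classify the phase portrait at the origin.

saddle

A = [[-10,-6],[12,8]]; det(A-λI) = λ^2 + 2λ - 8.
λ = 2, -4: opposite signs.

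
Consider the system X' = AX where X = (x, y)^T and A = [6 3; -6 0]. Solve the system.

x(t) = c_1e^(3t)cos(3t) + c_2e^(3t)sin(3t), y(t) = -c_1e^(3t)sin(3t) - c_1e^(3t)cos(3t) - c_2e^(3t)sin(3t) + c_2e^(3t)cos(3t)

Coefficient matrix A = [[6, 3], [-6, 0]].
Characteristic polynomial det(A - λI) = λ^2 - 6λ + 18 = 0.
Eigenvalues λ = 3 ± 3i (complex conjugate pair).
For λ=3+3i: an eigenvector is (1,-1) - i(0,-1) = (1, -1 + i).
A real fundamental pair from Re and Im of e^((3+3i)t)v: X_1 = e^(3t)(cos(3t)·(1,-1) + sin(3t)·(0,-1)), X_2 = e^(3t)(sin(3t)·(1,-1) - cos(3t)·(0,-1)).
General solution: c_1X_1 + c_2X_2.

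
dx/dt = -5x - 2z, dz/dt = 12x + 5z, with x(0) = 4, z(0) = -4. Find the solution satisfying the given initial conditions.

Coefficient matrix A = [[-5, -2], [12, 5]].
Characteristic polynomial det(A - λI) = λ^2 - 1 = 0.
Eigenvalues λ = -1, 1.
For λ=-1: (A-λI) row 1 is [-4, -2], so an eigenvector is (-1, 2).
For λ=1: (A-λI) row 1 is [-6, -2], so an eigenvector is (-1, 3).
General solution: C_1e^(-t)(-1,2) + C_2e^(t)(-1,3).
Applying x(0)=4, z(0)=-4 gives C_1=-8, C_2=4.

x(t) = -4e^(t) + 8e^(-t), z(t) = 12e^(t) - 16e^(-t)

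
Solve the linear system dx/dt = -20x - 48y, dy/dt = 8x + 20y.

x(t) = -2c_1e^(4t) - 3c_2e^(-4t), y(t) = c_1e^(4t) + c_2e^(-4t)

Coefficient matrix A = [[-20, -48], [8, 20]].
Characteristic polynomial det(A - λI) = λ^2 - 16 = 0.
Eigenvalues λ = 4, -4.
For λ=4: (A-λI) row 1 is [-24, -48], so an eigenvector is (-2, 1).
For λ=-4: (A-λI) row 1 is [-16, -48], so an eigenvector is (-3, 1).
General solution: c_1e^(4t)(-2,1) + c_2e^(-4t)(-3,1).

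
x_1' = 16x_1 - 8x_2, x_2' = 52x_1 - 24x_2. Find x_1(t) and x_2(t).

Coefficient matrix A = [[16, -8], [52, -24]].
Characteristic polynomial det(A - λI) = λ^2 + 8λ + 32 = 0.
Eigenvalues λ = -4 ± 4i (complex conjugate pair).
For λ=-4+4i: an eigenvector is (-1,-3) - i(1,2) = (-1 - i, -3 - 2i).
A real fundamental pair from Re and Im of e^((-4+4i)t)v: X_1 = e^(-4t)(cos(4t)·(-1,-3) + sin(4t)·(1,2)), X_2 = e^(-4t)(sin(4t)·(-1,-3) - cos(4t)·(1,2)).
General solution: K_1X_1 + K_2X_2.

x_1(t) = K_1e^(-4t)sin(4t) - K_1e^(-4t)cos(4t) - K_2e^(-4t)sin(4t) - K_2e^(-4t)cos(4t), x_2(t) = 2K_1e^(-4t)sin(4t) - 3K_1e^(-4t)cos(4t) - 3K_2e^(-4t)sin(4t) - 2K_2e^(-4t)cos(4t)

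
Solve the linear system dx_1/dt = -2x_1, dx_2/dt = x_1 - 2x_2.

x_1(t) = C_2e^(-2t), x_2(t) = C_1e^(-2t) + C_2te^(-2t) + 2C_2e^(-2t)

Coefficient matrix A = [[-2, 0], [1, -2]].
Characteristic polynomial det(A - λI) = λ^2 + 4λ + 4 = 0.
Single eigenvalue λ = -2 with algebraic multiplicity 2.
Eigenvector v = (0,1); generalized eigenvector w with (A-λI)w=v is (1,2).
General solution: e^(-2t)[C_1·v + C_2·(t·v + w)].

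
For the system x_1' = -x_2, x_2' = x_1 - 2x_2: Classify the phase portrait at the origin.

stable improper node

A = [[0,-1],[1,-2]]; det(A-λI) = λ^2 + 2λ + 1.
repeated λ = -1 with a single eigenvector.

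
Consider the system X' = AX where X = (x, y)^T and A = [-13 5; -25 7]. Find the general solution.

x(t) = -C_1e^(-3t)cos(5t) - C_2e^(-3t)sin(5t), y(t) = C_1e^(-3t)sin(5t) - 2C_1e^(-3t)cos(5t) - 2C_2e^(-3t)sin(5t) - C_2e^(-3t)cos(5t)

Coefficient matrix A = [[-13, 5], [-25, 7]].
Characteristic polynomial det(A - λI) = λ^2 + 6λ + 34 = 0.
Eigenvalues λ = -3 ± 5i (complex conjugate pair).
For λ=-3+5i: an eigenvector is (-1,-2) - i(0,1) = (-1, -2 - i).
A real fundamental pair from Re and Im of e^((-3+5i)t)v: X_1 = e^(-3t)(cos(5t)·(-1,-2) + sin(5t)·(0,1)), X_2 = e^(-3t)(sin(5t)·(-1,-2) - cos(5t)·(0,1)).
General solution: C_1X_1 + C_2X_2.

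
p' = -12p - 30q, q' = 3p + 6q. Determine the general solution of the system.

p(t) = 3K_1e^(-3t)sin(3t) - K_1e^(-3t)cos(3t) - K_2e^(-3t)sin(3t) - 3K_2e^(-3t)cos(3t), q(t) = -K_1e^(-3t)sin(3t) + K_2e^(-3t)cos(3t)

Coefficient matrix A = [[-12, -30], [3, 6]].
Characteristic polynomial det(A - λI) = λ^2 + 6λ + 18 = 0.
Eigenvalues λ = -3 ± 3i (complex conjugate pair).
For λ=-3+3i: an eigenvector is (-1,0) - i(3,-1) = (-1 - 3i, 0 + i).
A real fundamental pair from Re and Im of e^((-3+3i)t)v: X_1 = e^(-3t)(cos(3t)·(-1,0) + sin(3t)·(3,-1)), X_2 = e^(-3t)(sin(3t)·(-1,0) - cos(3t)·(3,-1)).
General solution: K_1X_1 + K_2X_2.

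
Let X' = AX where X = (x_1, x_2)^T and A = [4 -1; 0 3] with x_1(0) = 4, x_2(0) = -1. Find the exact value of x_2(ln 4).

-64

A = [[4,-1],[0,3]]; eigenvalues λ = 3, 4.
Eigenvectors: (-1,-1) for λ=3, (1,0) for λ=4.
From the initial condition, c_1 = 1, c_2 = 5.
x_2(ln 4) = (1)(4^3)(-1) + (5)(4^4)(0) = -64.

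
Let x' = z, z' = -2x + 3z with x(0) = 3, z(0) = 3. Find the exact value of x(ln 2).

6

A = [[0,1],[-2,3]]; eigenvalues λ = 2, 1.
Eigenvectors: (-1,-2) for λ=2, (1,1) for λ=1.
From the initial condition, c_1 = 0, c_2 = 3.
x(ln 2) = (0)(2^2)(-1) + (3)(2^1)(1) = 6.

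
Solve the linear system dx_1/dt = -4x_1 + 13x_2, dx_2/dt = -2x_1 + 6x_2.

Coefficient matrix A = [[-4, 13], [-2, 6]].
Characteristic polynomial det(A - λI) = λ^2 - 2λ + 2 = 0.
Eigenvalues λ = 1 ± i (complex conjugate pair).
For λ=1+i: an eigenvector is (-2,-1) - i(-3,-1) = (-2 + 3i, -1 + i).
A real fundamental pair from Re and Im of e^((1+i)t)v: X_1 = e^(t)(cos(t)·(-2,-1) + sin(t)·(-3,-1)), X_2 = e^(t)(sin(t)·(-2,-1) - cos(t)·(-3,-1)).
General solution: c_1X_1 + c_2X_2.

x_1(t) = -3c_1e^(t)sin(t) - 2c_1e^(t)cos(t) - 2c_2e^(t)sin(t) + 3c_2e^(t)cos(t), x_2(t) = -c_1e^(t)sin(t) - c_1e^(t)cos(t) - c_2e^(t)sin(t) + c_2e^(t)cos(t)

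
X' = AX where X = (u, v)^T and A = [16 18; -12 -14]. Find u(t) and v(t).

u(t) = -3K_1e^(4t) + K_2e^(-2t), v(t) = 2K_1e^(4t) - K_2e^(-2t)

Coefficient matrix A = [[16, 18], [-12, -14]].
Characteristic polynomial det(A - λI) = λ^2 - 2λ - 8 = 0.
Eigenvalues λ = 4, -2.
For λ=4: (A-λI) row 1 is [12, 18], so an eigenvector is (-3, 2).
For λ=-2: (A-λI) row 1 is [18, 18], so an eigenvector is (1, -1).
General solution: K_1e^(4t)(-3,2) + K_2e^(-2t)(1,-1).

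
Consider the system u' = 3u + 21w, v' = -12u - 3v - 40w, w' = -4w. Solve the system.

Coefficient matrix A = [[3, 0, 21], [-12, -3, -40], [0, 0, -4]].
det(A - λI) = 0 gives eigenvalues λ = -4, -3, 3.
For λ=-4: eigenvector (-3,4,1).
For λ=-3: eigenvector (0,1,0).
For λ=3: eigenvector (1,-2,0).
General solution: C_1e^(-4t)(-3,4,1) + C_2e^(-3t)(0,1,0) + C_3e^(3t)(1,-2,0).

u(t) = -3C_1e^(-4t) + C_3e^(3t), v(t) = 4C_1e^(-4t) + C_2e^(-3t) - 2C_3e^(3t), w(t) = C_1e^(-4t)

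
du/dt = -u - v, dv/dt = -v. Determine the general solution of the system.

Coefficient matrix A = [[-1, -1], [0, -1]].
Characteristic polynomial det(A - λI) = λ^2 + 2λ + 1 = 0.
Single eigenvalue λ = -1 with algebraic multiplicity 2.
Eigenvector v = (1,0); generalized eigenvector w with (A-λI)w=v is (-1,-1).
General solution: e^(-t)[K_1·v + K_2·(t·v + w)].

u(t) = K_1e^(-t) + K_2te^(-t) - K_2e^(-t), v(t) = -K_2e^(-t)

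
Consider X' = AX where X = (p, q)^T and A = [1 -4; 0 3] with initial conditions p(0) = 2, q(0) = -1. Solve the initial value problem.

p(t) = 2e^(3t), q(t) = -e^(3t)

Coefficient matrix A = [[1, -4], [0, 3]].
Characteristic polynomial det(A - λI) = λ^2 - 4λ + 3 = 0.
Eigenvalues λ = 1, 3.
For λ=1: (A-λI) row 1 is [0, -4], so an eigenvector is (-1, 0).
For λ=3: (A-λI) row 1 is [-2, -4], so an eigenvector is (-2, 1).
General solution: K_1e^(t)(-1,0) + K_2e^(3t)(-2,1).
Applying p(0)=2, q(0)=-1 gives K_1=0, K_2=-1.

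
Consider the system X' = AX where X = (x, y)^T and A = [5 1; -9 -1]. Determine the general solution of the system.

x(t) = -C_1e^(2t) - C_2te^(2t) - C_2e^(2t), y(t) = 3C_1e^(2t) + 3C_2te^(2t) + 2C_2e^(2t)

Coefficient matrix A = [[5, 1], [-9, -1]].
Characteristic polynomial det(A - λI) = λ^2 - 4λ + 4 = 0.
Single eigenvalue λ = 2 with algebraic multiplicity 2.
Eigenvector v = (-1,3); generalized eigenvector w with (A-λI)w=v is (-1,2).
General solution: e^(2t)[C_1·v + C_2·(t·v + w)].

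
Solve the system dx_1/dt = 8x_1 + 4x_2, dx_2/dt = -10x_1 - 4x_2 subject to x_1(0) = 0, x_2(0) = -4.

x_1(t) = -8e^(2t)sin(2t), x_2(t) = 12e^(2t)sin(2t) - 4e^(2t)cos(2t)

Coefficient matrix A = [[8, 4], [-10, -4]].
Characteristic polynomial det(A - λI) = λ^2 - 4λ + 8 = 0.
Eigenvalues λ = 2 ± 2i (complex conjugate pair).
For λ=2+2i: an eigenvector is (1,-1) - i(1,-2) = (1 - i, -1 + 2i).
A real fundamental pair from Re and Im of e^((2+2i)t)v: X_1 = e^(2t)(cos(2t)·(1,-1) + sin(2t)·(1,-2)), X_2 = e^(2t)(sin(2t)·(1,-1) - cos(2t)·(1,-2)).
General solution: K_1X_1 + K_2X_2.
Applying x_1(0)=0, x_2(0)=-4 gives K_1=-4, K_2=-4.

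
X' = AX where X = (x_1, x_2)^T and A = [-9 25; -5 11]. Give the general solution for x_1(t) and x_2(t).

x_1(t) = c_1e^(t)sin(5t) + 2c_1e^(t)cos(5t) + 2c_2e^(t)sin(5t) - c_2e^(t)cos(5t), x_2(t) = c_1e^(t)cos(5t) + c_2e^(t)sin(5t)

Coefficient matrix A = [[-9, 25], [-5, 11]].
Characteristic polynomial det(A - λI) = λ^2 - 2λ + 26 = 0.
Eigenvalues λ = 1 ± 5i (complex conjugate pair).
For λ=1+5i: an eigenvector is (2,1) - i(1,0) = (2 - i, 1).
A real fundamental pair from Re and Im of e^((1+5i)t)v: X_1 = e^(t)(cos(5t)·(2,1) + sin(5t)·(1,0)), X_2 = e^(t)(sin(5t)·(2,1) - cos(5t)·(1,0)).
General solution: c_1X_1 + c_2X_2.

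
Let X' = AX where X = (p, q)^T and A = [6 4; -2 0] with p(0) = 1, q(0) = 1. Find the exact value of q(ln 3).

A = [[6,4],[-2,0]]; eigenvalues λ = 4, 2.
Eigenvectors: (2,-1) for λ=4, (-1,1) for λ=2.
From the initial condition, c_1 = 2, c_2 = 3.
q(ln 3) = (2)(3^4)(-1) + (3)(3^2)(1) = -135.

-135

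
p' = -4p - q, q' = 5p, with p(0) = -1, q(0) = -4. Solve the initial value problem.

p(t) = 6e^(-2t)sin(t) - e^(-2t)cos(t), q(t) = -13e^(-2t)sin(t) - 4e^(-2t)cos(t)

Coefficient matrix A = [[-4, -1], [5, 0]].
Characteristic polynomial det(A - λI) = λ^2 + 4λ + 5 = 0.
Eigenvalues λ = -2 ± i (complex conjugate pair).
For λ=-2+i: an eigenvector is (0,-1) - i(1,-2) = (0 - i, -1 + 2i).
A real fundamental pair from Re and Im of e^((-2+i)t)v: X_1 = e^(-2t)(cos(t)·(0,-1) + sin(t)·(1,-2)), X_2 = e^(-2t)(sin(t)·(0,-1) - cos(t)·(1,-2)).
General solution: K_1X_1 + K_2X_2.
Applying p(0)=-1, q(0)=-4 gives K_1=6, K_2=1.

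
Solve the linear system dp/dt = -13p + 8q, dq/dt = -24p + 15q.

Coefficient matrix A = [[-13, 8], [-24, 15]].
Characteristic polynomial det(A - λI) = λ^2 - 2λ - 3 = 0.
Eigenvalues λ = 3, -1.
For λ=3: (A-λI) row 1 is [-16, 8], so an eigenvector is (-1, -2).
For λ=-1: (A-λI) row 1 is [-12, 8], so an eigenvector is (2, 3).
General solution: c_1e^(3t)(-1,-2) + c_2e^(-t)(2,3).

p(t) = -c_1e^(3t) + 2c_2e^(-t), q(t) = -2c_1e^(3t) + 3c_2e^(-t)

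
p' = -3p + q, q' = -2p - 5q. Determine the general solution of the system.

p(t) = K_1e^(-4t)sin(t) - K_2e^(-4t)cos(t), q(t) = -K_1e^(-4t)sin(t) + K_1e^(-4t)cos(t) + K_2e^(-4t)sin(t) + K_2e^(-4t)cos(t)

Coefficient matrix A = [[-3, 1], [-2, -5]].
Characteristic polynomial det(A - λI) = λ^2 + 8λ + 17 = 0.
Eigenvalues λ = -4 ± i (complex conjugate pair).
For λ=-4+i: an eigenvector is (0,1) - i(1,-1) = (0 - i, 1 + i).
A real fundamental pair from Re and Im of e^((-4+i)t)v: X_1 = e^(-4t)(cos(t)·(0,1) + sin(t)·(1,-1)), X_2 = e^(-4t)(sin(t)·(0,1) - cos(t)·(1,-1)).
General solution: K_1X_1 + K_2X_2.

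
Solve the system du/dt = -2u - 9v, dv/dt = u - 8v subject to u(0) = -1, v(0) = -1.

u(t) = 6te^(-5t) - e^(-5t), v(t) = 2te^(-5t) - e^(-5t)

Coefficient matrix A = [[-2, -9], [1, -8]].
Characteristic polynomial det(A - λI) = λ^2 + 10λ + 25 = 0.
Single eigenvalue λ = -5 with algebraic multiplicity 2.
Eigenvector v = (-3,-1); generalized eigenvector w with (A-λI)w=v is (2,1).
General solution: e^(-5t)[K_1·v + K_2·(t·v + w)].
Applying u(0)=-1, v(0)=-1 gives K_1=-1, K_2=-2.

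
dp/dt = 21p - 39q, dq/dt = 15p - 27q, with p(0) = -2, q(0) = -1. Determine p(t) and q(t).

p(t) = -3e^(-3t)sin(3t) - 2e^(-3t)cos(3t), q(t) = -2e^(-3t)sin(3t) - e^(-3t)cos(3t)

Coefficient matrix A = [[21, -39], [15, -27]].
Characteristic polynomial det(A - λI) = λ^2 + 6λ + 18 = 0.
Eigenvalues λ = -3 ± 3i (complex conjugate pair).
For λ=-3+3i: an eigenvector is (-2,-1) - i(-3,-2) = (-2 + 3i, -1 + 2i).
A real fundamental pair from Re and Im of e^((-3+3i)t)v: X_1 = e^(-3t)(cos(3t)·(-2,-1) + sin(3t)·(-3,-2)), X_2 = e^(-3t)(sin(3t)·(-2,-1) - cos(3t)·(-3,-2)).
General solution: C_1X_1 + C_2X_2.
Applying p(0)=-2, q(0)=-1 gives C_1=1, C_2=0.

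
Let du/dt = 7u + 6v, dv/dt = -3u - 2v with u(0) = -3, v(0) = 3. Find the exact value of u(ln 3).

A = [[7,6],[-3,-2]]; eigenvalues λ = 1, 4.
Eigenvectors: (1,-1) for λ=1, (2,-1) for λ=4.
From the initial condition, c_1 = -3, c_2 = 0.
u(ln 3) = (-3)(3^1)(1) + (0)(3^4)(2) = -9.

-9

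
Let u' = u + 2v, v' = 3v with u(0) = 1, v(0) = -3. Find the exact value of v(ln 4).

-192

A = [[1,2],[0,3]]; eigenvalues λ = 3, 1.
Eigenvectors: (1,1) for λ=3, (-1,0) for λ=1.
From the initial condition, c_1 = -3, c_2 = -4.
v(ln 4) = (-3)(4^3)(1) + (-4)(4^1)(0) = -192.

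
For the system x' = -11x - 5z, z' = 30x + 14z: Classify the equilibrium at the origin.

A = [[-11,-5],[30,14]]; det(A-λI) = λ^2 - 3λ - 4.
λ = 4, -1: opposite signs.

saddle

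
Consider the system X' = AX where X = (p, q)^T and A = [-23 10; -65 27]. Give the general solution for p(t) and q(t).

p(t) = -K_1e^(2t)sin(5t) - K_1e^(2t)cos(5t) - K_2e^(2t)sin(5t) + K_2e^(2t)cos(5t), q(t) = -2K_1e^(2t)sin(5t) - 3K_1e^(2t)cos(5t) - 3K_2e^(2t)sin(5t) + 2K_2e^(2t)cos(5t)

Coefficient matrix A = [[-23, 10], [-65, 27]].
Characteristic polynomial det(A - λI) = λ^2 - 4λ + 29 = 0.
Eigenvalues λ = 2 ± 5i (complex conjugate pair).
For λ=2+5i: an eigenvector is (-1,-3) - i(-1,-2) = (-1 + i, -3 + 2i).
A real fundamental pair from Re and Im of e^((2+5i)t)v: X_1 = e^(2t)(cos(5t)·(-1,-3) + sin(5t)·(-1,-2)), X_2 = e^(2t)(sin(5t)·(-1,-3) - cos(5t)·(-1,-2)).
General solution: K_1X_1 + K_2X_2.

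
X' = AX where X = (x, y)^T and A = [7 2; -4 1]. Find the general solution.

x(t) = -c_1e^(5t) + c_2e^(3t), y(t) = c_1e^(5t) - 2c_2e^(3t)

Coefficient matrix A = [[7, 2], [-4, 1]].
Characteristic polynomial det(A - λI) = λ^2 - 8λ + 15 = 0.
Eigenvalues λ = 5, 3.
For λ=5: (A-λI) row 1 is [2, 2], so an eigenvector is (-1, 1).
For λ=3: (A-λI) row 1 is [4, 2], so an eigenvector is (1, -2).
General solution: c_1e^(5t)(-1,1) + c_2e^(3t)(1,-2).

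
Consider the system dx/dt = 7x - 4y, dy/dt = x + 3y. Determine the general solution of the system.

x(t) = 2C_1e^(5t) + 2C_2te^(5t) + 3C_2e^(5t), y(t) = C_1e^(5t) + C_2te^(5t) + C_2e^(5t)

Coefficient matrix A = [[7, -4], [1, 3]].
Characteristic polynomial det(A - λI) = λ^2 - 10λ + 25 = 0.
Single eigenvalue λ = 5 with algebraic multiplicity 2.
Eigenvector v = (2,1); generalized eigenvector w with (A-λI)w=v is (3,1).
General solution: e^(5t)[C_1·v + C_2·(t·v + w)].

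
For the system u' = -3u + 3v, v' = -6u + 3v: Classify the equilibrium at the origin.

A = [[-3,3],[-6,3]]; det(A-λI) = λ^2 + 9.
λ = 0 ± 3i: zero real part.

center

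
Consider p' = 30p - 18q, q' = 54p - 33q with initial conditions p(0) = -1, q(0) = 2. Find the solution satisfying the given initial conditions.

Coefficient matrix A = [[30, -18], [54, -33]].
Characteristic polynomial det(A - λI) = λ^2 + 3λ - 18 = 0.
Eigenvalues λ = -6, 3.
For λ=-6: (A-λI) row 1 is [36, -18], so an eigenvector is (1, 2).
For λ=3: (A-λI) row 1 is [27, -18], so an eigenvector is (-2, -3).
General solution: c_1e^(-6t)(1,2) + c_2e^(3t)(-2,-3).
Applying p(0)=-1, q(0)=2 gives c_1=7, c_2=4.

p(t) = -8e^(3t) + 7e^(-6t), q(t) = -12e^(3t) + 14e^(-6t)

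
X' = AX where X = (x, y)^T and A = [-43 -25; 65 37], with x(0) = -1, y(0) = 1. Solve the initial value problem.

Coefficient matrix A = [[-43, -25], [65, 37]].
Characteristic polynomial det(A - λI) = λ^2 + 6λ + 34 = 0.
Eigenvalues λ = -3 ± 5i (complex conjugate pair).
For λ=-3+5i: an eigenvector is (1,-2) - i(2,-3) = (1 - 2i, -2 + 3i).
A real fundamental pair from Re and Im of e^((-3+5i)t)v: X_1 = e^(-3t)(cos(5t)·(1,-2) + sin(5t)·(2,-3)), X_2 = e^(-3t)(sin(5t)·(1,-2) - cos(5t)·(2,-3)).
General solution: K_1X_1 + K_2X_2.
Applying x(0)=-1, y(0)=1 gives K_1=1, K_2=1.

x(t) = 3e^(-3t)sin(5t) - e^(-3t)cos(5t), y(t) = -5e^(-3t)sin(5t) + e^(-3t)cos(5t)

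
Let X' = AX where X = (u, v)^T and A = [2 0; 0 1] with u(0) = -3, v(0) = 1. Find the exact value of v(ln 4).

4

A = [[2,0],[0,1]]; eigenvalues λ = 1, 2.
Eigenvectors: (0,1) for λ=1, (-1,0) for λ=2.
From the initial condition, c_1 = 1, c_2 = 3.
v(ln 4) = (1)(4^1)(1) + (3)(4^2)(0) = 4.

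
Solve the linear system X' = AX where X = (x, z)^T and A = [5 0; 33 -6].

Coefficient matrix A = [[5, 0], [33, -6]].
Characteristic polynomial det(A - λI) = λ^2 + λ - 30 = 0.
Eigenvalues λ = -6, 5.
For λ=-6: (A-λI) row 1 is [11, 0], so an eigenvector is (0, -1).
For λ=5: (A-λI) row 2 is [33, -11], so an eigenvector is (1, 3).
General solution: K_1e^(-6t)(0,-1) + K_2e^(5t)(1,3).

x(t) = K_2e^(5t), z(t) = -K_1e^(-6t) + 3K_2e^(5t)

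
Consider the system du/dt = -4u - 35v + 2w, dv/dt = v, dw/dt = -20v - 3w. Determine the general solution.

u(t) = C_1e^(-4t) - 9C_2e^(t) + 2C_3e^(-3t), v(t) = C_2e^(t), w(t) = -5C_2e^(t) + C_3e^(-3t)

Coefficient matrix A = [[-4, -35, 2], [0, 1, 0], [0, -20, -3]].
det(A - λI) = 0 gives eigenvalues λ = -4, 1, -3.
For λ=-4: eigenvector (1,0,0).
For λ=1: eigenvector (-9,1,-5).
For λ=-3: eigenvector (2,0,1).
General solution: C_1e^(-4t)(1,0,0) + C_2e^(t)(-9,1,-5) + C_3e^(-3t)(2,0,1).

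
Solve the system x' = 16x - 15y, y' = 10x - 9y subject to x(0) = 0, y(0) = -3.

Coefficient matrix A = [[16, -15], [10, -9]].
Characteristic polynomial det(A - λI) = λ^2 - 7λ + 6 = 0.
Eigenvalues λ = 6, 1.
For λ=6: (A-λI) row 1 is [10, -15], so an eigenvector is (3, 2).
For λ=1: (A-λI) row 1 is [15, -15], so an eigenvector is (1, 1).
General solution: C_1e^(6t)(3,2) + C_2e^(t)(1,1).
Applying x(0)=0, y(0)=-3 gives C_1=3, C_2=-9.

x(t) = 9e^(6t) - 9e^(t), y(t) = 6e^(6t) - 9e^(t)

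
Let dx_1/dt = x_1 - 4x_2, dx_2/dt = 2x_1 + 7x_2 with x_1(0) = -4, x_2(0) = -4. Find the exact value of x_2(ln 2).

A = [[1,-4],[2,7]]; eigenvalues λ = 5, 3.
Eigenvectors: (-1,1) for λ=5, (-2,1) for λ=3.
From the initial condition, c_1 = -12, c_2 = 8.
x_2(ln 2) = (-12)(2^5)(1) + (8)(2^3)(1) = -320.

-320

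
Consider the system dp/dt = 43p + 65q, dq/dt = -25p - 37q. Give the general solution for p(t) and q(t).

Coefficient matrix A = [[43, 65], [-25, -37]].
Characteristic polynomial det(A - λI) = λ^2 - 6λ + 34 = 0.
Eigenvalues λ = 3 ± 5i (complex conjugate pair).
For λ=3+5i: an eigenvector is (-3,2) - i(2,-1) = (-3 - 2i, 2 + i).
A real fundamental pair from Re and Im of e^((3+5i)t)v: X_1 = e^(3t)(cos(5t)·(-3,2) + sin(5t)·(2,-1)), X_2 = e^(3t)(sin(5t)·(-3,2) - cos(5t)·(2,-1)).
General solution: C_1X_1 + C_2X_2.

p(t) = 2C_1e^(3t)sin(5t) - 3C_1e^(3t)cos(5t) - 3C_2e^(3t)sin(5t) - 2C_2e^(3t)cos(5t), q(t) = -C_1e^(3t)sin(5t) + 2C_1e^(3t)cos(5t) + 2C_2e^(3t)sin(5t) + C_2e^(3t)cos(5t)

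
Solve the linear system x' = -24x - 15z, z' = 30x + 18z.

Coefficient matrix A = [[-24, -15], [30, 18]].
Characteristic polynomial det(A - λI) = λ^2 + 6λ + 18 = 0.
Eigenvalues λ = -3 ± 3i (complex conjugate pair).
For λ=-3+3i: an eigenvector is (-1,1) - i(2,-3) = (-1 - 2i, 1 + 3i).
A real fundamental pair from Re and Im of e^((-3+3i)t)v: X_1 = e^(-3t)(cos(3t)·(-1,1) + sin(3t)·(2,-3)), X_2 = e^(-3t)(sin(3t)·(-1,1) - cos(3t)·(2,-3)).
General solution: C_1X_1 + C_2X_2.

x(t) = 2C_1e^(-3t)sin(3t) - C_1e^(-3t)cos(3t) - C_2e^(-3t)sin(3t) - 2C_2e^(-3t)cos(3t), z(t) = -3C_1e^(-3t)sin(3t) + C_1e^(-3t)cos(3t) + C_2e^(-3t)sin(3t) + 3C_2e^(-3t)cos(3t)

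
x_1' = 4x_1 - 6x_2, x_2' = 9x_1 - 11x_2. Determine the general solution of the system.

Coefficient matrix A = [[4, -6], [9, -11]].
Characteristic polynomial det(A - λI) = λ^2 + 7λ + 10 = 0.
Eigenvalues λ = -5, -2.
For λ=-5: (A-λI) row 1 is [9, -6], so an eigenvector is (2, 3).
For λ=-2: (A-λI) row 1 is [6, -6], so an eigenvector is (1, 1).
General solution: c_1e^(-5t)(2,3) + c_2e^(-2t)(1,1).

x_1(t) = 2c_1e^(-5t) + c_2e^(-2t), x_2(t) = 3c_1e^(-5t) + c_2e^(-2t)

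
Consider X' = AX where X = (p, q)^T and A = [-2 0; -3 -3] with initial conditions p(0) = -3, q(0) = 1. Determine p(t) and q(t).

Coefficient matrix A = [[-2, 0], [-3, -3]].
Characteristic polynomial det(A - λI) = λ^2 + 5λ + 6 = 0.
Eigenvalues λ = -3, -2.
For λ=-3: (A-λI) row 1 is [1, 0], so an eigenvector is (0, -1).
For λ=-2: (A-λI) row 2 is [-3, -1], so an eigenvector is (1, -3).
General solution: c_1e^(-3t)(0,-1) + c_2e^(-2t)(1,-3).
Applying p(0)=-3, q(0)=1 gives c_1=8, c_2=-3.

p(t) = -3e^(-2t), q(t) = 9e^(-2t) - 8e^(-3t)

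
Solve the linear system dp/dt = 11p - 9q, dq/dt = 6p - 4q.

p(t) = K_1e^(2t) - 3K_2e^(5t), q(t) = K_1e^(2t) - 2K_2e^(5t)

Coefficient matrix A = [[11, -9], [6, -4]].
Characteristic polynomial det(A - λI) = λ^2 - 7λ + 10 = 0.
Eigenvalues λ = 2, 5.
For λ=2: (A-λI) row 1 is [9, -9], so an eigenvector is (1, 1).
For λ=5: (A-λI) row 1 is [6, -9], so an eigenvector is (-3, -2).
General solution: K_1e^(2t)(1,1) + K_2e^(5t)(-3,-2).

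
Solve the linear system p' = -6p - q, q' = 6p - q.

Coefficient matrix A = [[-6, -1], [6, -1]].
Characteristic polynomial det(A - λI) = λ^2 + 7λ + 12 = 0.
Eigenvalues λ = -3, -4.
For λ=-3: (A-λI) row 1 is [-3, -1], so an eigenvector is (-1, 3).
For λ=-4: (A-λI) row 1 is [-2, -1], so an eigenvector is (1, -2).
General solution: C_1e^(-3t)(-1,3) + C_2e^(-4t)(1,-2).

p(t) = -C_1e^(-3t) + C_2e^(-4t), q(t) = 3C_1e^(-3t) - 2C_2e^(-4t)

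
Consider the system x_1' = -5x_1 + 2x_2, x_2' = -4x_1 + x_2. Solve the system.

x_1(t) = K_1e^(-3t) - K_2e^(-t), x_2(t) = K_1e^(-3t) - 2K_2e^(-t)

Coefficient matrix A = [[-5, 2], [-4, 1]].
Characteristic polynomial det(A - λI) = λ^2 + 4λ + 3 = 0.
Eigenvalues λ = -3, -1.
For λ=-3: (A-λI) row 1 is [-2, 2], so an eigenvector is (1, 1).
For λ=-1: (A-λI) row 1 is [-4, 2], so an eigenvector is (-1, -2).
General solution: K_1e^(-3t)(1,1) + K_2e^(-t)(-1,-2).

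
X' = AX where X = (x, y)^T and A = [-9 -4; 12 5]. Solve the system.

x(t) = -2K_1e^(-3t) + K_2e^(-t), y(t) = 3K_1e^(-3t) - 2K_2e^(-t)

Coefficient matrix A = [[-9, -4], [12, 5]].
Characteristic polynomial det(A - λI) = λ^2 + 4λ + 3 = 0.
Eigenvalues λ = -3, -1.
For λ=-3: (A-λI) row 1 is [-6, -4], so an eigenvector is (-2, 3).
For λ=-1: (A-λI) row 1 is [-8, -4], so an eigenvector is (1, -2).
General solution: K_1e^(-3t)(-2,3) + K_2e^(-t)(1,-2).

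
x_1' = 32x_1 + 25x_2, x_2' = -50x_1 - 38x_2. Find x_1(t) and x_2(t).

x_1(t) = -2C_1e^(-3t)sin(5t) - C_1e^(-3t)cos(5t) - C_2e^(-3t)sin(5t) + 2C_2e^(-3t)cos(5t), x_2(t) = 3C_1e^(-3t)sin(5t) + C_1e^(-3t)cos(5t) + C_2e^(-3t)sin(5t) - 3C_2e^(-3t)cos(5t)

Coefficient matrix A = [[32, 25], [-50, -38]].
Characteristic polynomial det(A - λI) = λ^2 + 6λ + 34 = 0.
Eigenvalues λ = -3 ± 5i (complex conjugate pair).
For λ=-3+5i: an eigenvector is (-1,1) - i(-2,3) = (-1 + 2i, 1 - 3i).
A real fundamental pair from Re and Im of e^((-3+5i)t)v: X_1 = e^(-3t)(cos(5t)·(-1,1) + sin(5t)·(-2,3)), X_2 = e^(-3t)(sin(5t)·(-1,1) - cos(5t)·(-2,3)).
General solution: C_1X_1 + C_2X_2.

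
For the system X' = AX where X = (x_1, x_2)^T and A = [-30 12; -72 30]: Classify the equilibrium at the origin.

A = [[-30,12],[-72,30]]; det(A-λI) = λ^2 - 36.
λ = -6, 6: opposite signs.

saddle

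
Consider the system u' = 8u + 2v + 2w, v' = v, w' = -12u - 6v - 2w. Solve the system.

Coefficient matrix A = [[8, 2, 2], [0, 1, 0], [-12, -6, -2]].
det(A - λI) = 0 gives eigenvalues λ = 4, 1, 2.
For λ=4: eigenvector (1,0,-2).
For λ=1: eigenvector (-2,1,6).
For λ=2: eigenvector (-1,0,3).
General solution: C_1e^(4t)(1,0,-2) + C_2e^(t)(-2,1,6) + C_3e^(2t)(-1,0,3).

u(t) = C_1e^(4t) - 2C_2e^(t) - C_3e^(2t), v(t) = C_2e^(t), w(t) = -2C_1e^(4t) + 6C_2e^(t) + 3C_3e^(2t)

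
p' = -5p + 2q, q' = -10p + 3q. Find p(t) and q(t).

Coefficient matrix A = [[-5, 2], [-10, 3]].
Characteristic polynomial det(A - λI) = λ^2 + 2λ + 5 = 0.
Eigenvalues λ = -1 ± 2i (complex conjugate pair).
For λ=-1+2i: an eigenvector is (0,1) - i(1,2) = (0 - i, 1 - 2i).
A real fundamental pair from Re and Im of e^((-1+2i)t)v: X_1 = e^(-t)(cos(2t)·(0,1) + sin(2t)·(1,2)), X_2 = e^(-t)(sin(2t)·(0,1) - cos(2t)·(1,2)).
General solution: K_1X_1 + K_2X_2.

p(t) = K_1e^(-t)sin(2t) - K_2e^(-t)cos(2t), q(t) = 2K_1e^(-t)sin(2t) + K_1e^(-t)cos(2t) + K_2e^(-t)sin(2t) - 2K_2e^(-t)cos(2t)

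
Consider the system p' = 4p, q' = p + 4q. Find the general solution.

Coefficient matrix A = [[4, 0], [1, 4]].
Characteristic polynomial det(A - λI) = λ^2 - 8λ + 16 = 0.
Single eigenvalue λ = 4 with algebraic multiplicity 2.
Eigenvector v = (0,-1); generalized eigenvector w with (A-λI)w=v is (-1,3).
General solution: e^(4t)[C_1·v + C_2·(t·v + w)].

p(t) = -C_2e^(4t), q(t) = -C_1e^(4t) - C_2te^(4t) + 3C_2e^(4t)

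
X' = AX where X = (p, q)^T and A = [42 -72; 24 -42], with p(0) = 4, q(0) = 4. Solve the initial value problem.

p(t) = -8e^(6t) + 12e^(-6t), q(t) = -4e^(6t) + 8e^(-6t)

Coefficient matrix A = [[42, -72], [24, -42]].
Characteristic polynomial det(A - λI) = λ^2 - 36 = 0.
Eigenvalues λ = -6, 6.
For λ=-6: (A-λI) row 1 is [48, -72], so an eigenvector is (3, 2).
For λ=6: (A-λI) row 1 is [36, -72], so an eigenvector is (2, 1).
General solution: C_1e^(-6t)(3,2) + C_2e^(6t)(2,1).
Applying p(0)=4, q(0)=4 gives C_1=4, C_2=-4.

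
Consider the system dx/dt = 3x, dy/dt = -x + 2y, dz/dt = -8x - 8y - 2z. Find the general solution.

Coefficient matrix A = [[3, 0, 0], [-1, 2, 0], [-8, -8, -2]].
det(A - λI) = 0 gives eigenvalues λ = 3, 2, -2.
For λ=3: eigenvector (1,-1,0).
For λ=2: eigenvector (0,1,-2).
For λ=-2: eigenvector (0,0,1).
General solution: c_1e^(3t)(1,-1,0) + c_2e^(2t)(0,1,-2) + c_3e^(-2t)(0,0,1).

x(t) = c_1e^(3t), y(t) = -c_1e^(3t) + c_2e^(2t), z(t) = -2c_2e^(2t) + c_3e^(-2t)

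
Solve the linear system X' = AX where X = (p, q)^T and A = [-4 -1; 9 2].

Coefficient matrix A = [[-4, -1], [9, 2]].
Characteristic polynomial det(A - λI) = λ^2 + 2λ + 1 = 0.
Single eigenvalue λ = -1 with algebraic multiplicity 2.
Eigenvector v = (1,-3); generalized eigenvector w with (A-λI)w=v is (0,-1).
General solution: e^(-t)[C_1·v + C_2·(t·v + w)].

p(t) = C_1e^(-t) + C_2te^(-t), q(t) = -3C_1e^(-t) - 3C_2te^(-t) - C_2e^(-t)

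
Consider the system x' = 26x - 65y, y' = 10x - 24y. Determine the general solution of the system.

x(t) = 3c_1e^(t)sin(5t) - 2c_1e^(t)cos(5t) - 2c_2e^(t)sin(5t) - 3c_2e^(t)cos(5t), y(t) = c_1e^(t)sin(5t) - c_1e^(t)cos(5t) - c_2e^(t)sin(5t) - c_2e^(t)cos(5t)

Coefficient matrix A = [[26, -65], [10, -24]].
Characteristic polynomial det(A - λI) = λ^2 - 2λ + 26 = 0.
Eigenvalues λ = 1 ± 5i (complex conjugate pair).
For λ=1+5i: an eigenvector is (-2,-1) - i(3,1) = (-2 - 3i, -1 - i).
A real fundamental pair from Re and Im of e^((1+5i)t)v: X_1 = e^(t)(cos(5t)·(-2,-1) + sin(5t)·(3,1)), X_2 = e^(t)(sin(5t)·(-2,-1) - cos(5t)·(3,1)).
General solution: c_1X_1 + c_2X_2.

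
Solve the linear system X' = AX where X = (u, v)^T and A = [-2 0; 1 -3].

Coefficient matrix A = [[-2, 0], [1, -3]].
Characteristic polynomial det(A - λI) = λ^2 + 5λ + 6 = 0.
Eigenvalues λ = -2, -3.
For λ=-2: (A-λI) row 2 is [1, -1], so an eigenvector is (-1, -1).
For λ=-3: (A-λI) row 1 is [1, 0], so an eigenvector is (0, 1).
General solution: C_1e^(-2t)(-1,-1) + C_2e^(-3t)(0,1).

u(t) = -C_1e^(-2t), v(t) = -C_1e^(-2t) + C_2e^(-3t)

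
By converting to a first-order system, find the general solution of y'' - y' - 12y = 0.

Let x_1 = y, x_2 = y'. Then x_1' = x_2 and x_2' = 12x_1 + x_2.
A = [[0,1],[12,1]]; det(A-λI) = λ^2 - λ - 12.
Eigenvalues λ = -3, 4 with eigenvectors (1,-3), (1,4).

y(t) = K_1e^(-3t) + K_2e^(4t)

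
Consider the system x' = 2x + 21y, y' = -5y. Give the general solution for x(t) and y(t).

x(t) = K_1e^(2t) + 3K_2e^(-5t), y(t) = -K_2e^(-5t)

Coefficient matrix A = [[2, 21], [0, -5]].
Characteristic polynomial det(A - λI) = λ^2 + 3λ - 10 = 0.
Eigenvalues λ = 2, -5.
For λ=2: (A-λI) row 1 is [0, 21], so an eigenvector is (1, 0).
For λ=-5: (A-λI) row 1 is [7, 21], so an eigenvector is (3, -1).
General solution: K_1e^(2t)(1,0) + K_2e^(-5t)(3,-1).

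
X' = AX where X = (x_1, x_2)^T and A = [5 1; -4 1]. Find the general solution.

Coefficient matrix A = [[5, 1], [-4, 1]].
Characteristic polynomial det(A - λI) = λ^2 - 6λ + 9 = 0.
Single eigenvalue λ = 3 with algebraic multiplicity 2.
Eigenvector v = (-1,2); generalized eigenvector w with (A-λI)w=v is (0,-1).
General solution: e^(3t)[c_1·v + c_2·(t·v + w)].

x_1(t) = -c_1e^(3t) - c_2te^(3t), x_2(t) = 2c_1e^(3t) + 2c_2te^(3t) - c_2e^(3t)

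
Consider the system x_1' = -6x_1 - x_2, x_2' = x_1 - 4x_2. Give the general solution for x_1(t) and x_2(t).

Coefficient matrix A = [[-6, -1], [1, -4]].
Characteristic polynomial det(A - λI) = λ^2 + 10λ + 25 = 0.
Single eigenvalue λ = -5 with algebraic multiplicity 2.
Eigenvector v = (1,-1); generalized eigenvector w with (A-λI)w=v is (-2,1).
General solution: e^(-5t)[C_1·v + C_2·(t·v + w)].

x_1(t) = C_1e^(-5t) + C_2te^(-5t) - 2C_2e^(-5t), x_2(t) = -C_1e^(-5t) - C_2te^(-5t) + C_2e^(-5t)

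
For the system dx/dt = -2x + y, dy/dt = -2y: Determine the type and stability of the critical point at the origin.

A = [[-2,1],[0,-2]]; det(A-λI) = λ^2 + 4λ + 4.
repeated λ = -2 with a single eigenvector.

stable improper node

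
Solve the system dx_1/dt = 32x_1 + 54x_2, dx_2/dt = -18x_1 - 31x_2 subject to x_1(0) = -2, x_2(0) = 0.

Coefficient matrix A = [[32, 54], [-18, -31]].
Characteristic polynomial det(A - λI) = λ^2 - λ - 20 = 0.
Eigenvalues λ = 5, -4.
For λ=5: (A-λI) row 1 is [27, 54], so an eigenvector is (2, -1).
For λ=-4: (A-λI) row 1 is [36, 54], so an eigenvector is (3, -2).
General solution: C_1e^(5t)(2,-1) + C_2e^(-4t)(3,-2).
Applying x_1(0)=-2, x_2(0)=0 gives C_1=-4, C_2=2.

x_1(t) = -8e^(5t) + 6e^(-4t), x_2(t) = 4e^(5t) - 4e^(-4t)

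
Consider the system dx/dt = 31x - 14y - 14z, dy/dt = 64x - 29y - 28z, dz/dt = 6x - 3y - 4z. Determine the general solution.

Coefficient matrix A = [[31, -14, -14], [64, -29, -28], [6, -3, -4]].
det(A - λI) = 0 gives eigenvalues λ = 3, -1, -4.
For λ=3: eigenvector (1,2,0).
For λ=-1: eigenvector (0,1,-1).
For λ=-4: eigenvector (2,4,1).
General solution: C_1e^(3t)(1,2,0) + C_2e^(-t)(0,1,-1) + C_3e^(-4t)(2,4,1).

x(t) = C_1e^(3t) + 2C_3e^(-4t), y(t) = 2C_1e^(3t) + C_2e^(-t) + 4C_3e^(-4t), z(t) = -C_2e^(-t) + C_3e^(-4t)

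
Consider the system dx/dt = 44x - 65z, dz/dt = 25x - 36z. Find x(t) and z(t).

Coefficient matrix A = [[44, -65], [25, -36]].
Characteristic polynomial det(A - λI) = λ^2 - 8λ + 41 = 0.
Eigenvalues λ = 4 ± 5i (complex conjugate pair).
For λ=4+5i: an eigenvector is (2,1) - i(3,2) = (2 - 3i, 1 - 2i).
A real fundamental pair from Re and Im of e^((4+5i)t)v: X_1 = e^(4t)(cos(5t)·(2,1) + sin(5t)·(3,2)), X_2 = e^(4t)(sin(5t)·(2,1) - cos(5t)·(3,2)).
General solution: c_1X_1 + c_2X_2.

x(t) = 3c_1e^(4t)sin(5t) + 2c_1e^(4t)cos(5t) + 2c_2e^(4t)sin(5t) - 3c_2e^(4t)cos(5t), z(t) = 2c_1e^(4t)sin(5t) + c_1e^(4t)cos(5t) + c_2e^(4t)sin(5t) - 2c_2e^(4t)cos(5t)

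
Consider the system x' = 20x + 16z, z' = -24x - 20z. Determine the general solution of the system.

x(t) = 2K_1e^(-4t) + K_2e^(4t), z(t) = -3K_1e^(-4t) - K_2e^(4t)

Coefficient matrix A = [[20, 16], [-24, -20]].
Characteristic polynomial det(A - λI) = λ^2 - 16 = 0.
Eigenvalues λ = -4, 4.
For λ=-4: (A-λI) row 1 is [24, 16], so an eigenvector is (2, -3).
For λ=4: (A-λI) row 1 is [16, 16], so an eigenvector is (1, -1).
General solution: K_1e^(-4t)(2,-3) + K_2e^(4t)(1,-1).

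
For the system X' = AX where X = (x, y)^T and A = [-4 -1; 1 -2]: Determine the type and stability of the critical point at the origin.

A = [[-4,-1],[1,-2]]; det(A-λI) = λ^2 + 6λ + 9.
repeated λ = -3 with a single eigenvector.

stable improper node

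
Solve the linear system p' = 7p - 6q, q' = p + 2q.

p(t) = 3c_1e^(5t) + 2c_2e^(4t), q(t) = c_1e^(5t) + c_2e^(4t)

Coefficient matrix A = [[7, -6], [1, 2]].
Characteristic polynomial det(A - λI) = λ^2 - 9λ + 20 = 0.
Eigenvalues λ = 5, 4.
For λ=5: (A-λI) row 1 is [2, -6], so an eigenvector is (3, 1).
For λ=4: (A-λI) row 1 is [3, -6], so an eigenvector is (2, 1).
General solution: c_1e^(5t)(3,1) + c_2e^(4t)(2,1).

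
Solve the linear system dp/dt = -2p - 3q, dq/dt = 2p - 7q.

Coefficient matrix A = [[-2, -3], [2, -7]].
Characteristic polynomial det(A - λI) = λ^2 + 9λ + 20 = 0.
Eigenvalues λ = -5, -4.
For λ=-5: (A-λI) row 1 is [3, -3], so an eigenvector is (1, 1).
For λ=-4: (A-λI) row 1 is [2, -3], so an eigenvector is (-3, -2).
General solution: K_1e^(-5t)(1,1) + K_2e^(-4t)(-3,-2).

p(t) = K_1e^(-5t) - 3K_2e^(-4t), q(t) = K_1e^(-5t) - 2K_2e^(-4t)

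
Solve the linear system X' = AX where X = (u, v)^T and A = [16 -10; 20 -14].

Coefficient matrix A = [[16, -10], [20, -14]].
Characteristic polynomial det(A - λI) = λ^2 - 2λ - 24 = 0.
Eigenvalues λ = 6, -4.
For λ=6: (A-λI) row 1 is [10, -10], so an eigenvector is (-1, -1).
For λ=-4: (A-λI) row 1 is [20, -10], so an eigenvector is (1, 2).
General solution: c_1e^(6t)(-1,-1) + c_2e^(-4t)(1,2).

u(t) = -c_1e^(6t) + c_2e^(-4t), v(t) = -c_1e^(6t) + 2c_2e^(-4t)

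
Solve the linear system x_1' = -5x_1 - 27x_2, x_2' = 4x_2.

Coefficient matrix A = [[-5, -27], [0, 4]].
Characteristic polynomial det(A - λI) = λ^2 + λ - 20 = 0.
Eigenvalues λ = -5, 4.
For λ=-5: (A-λI) row 1 is [0, -27], so an eigenvector is (1, 0).
For λ=4: (A-λI) row 1 is [-9, -27], so an eigenvector is (3, -1).
General solution: K_1e^(-5t)(1,0) + K_2e^(4t)(3,-1).

x_1(t) = K_1e^(-5t) + 3K_2e^(4t), x_2(t) = -K_2e^(4t)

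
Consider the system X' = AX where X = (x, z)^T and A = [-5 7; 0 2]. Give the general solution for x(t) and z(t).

Coefficient matrix A = [[-5, 7], [0, 2]].
Characteristic polynomial det(A - λI) = λ^2 + 3λ - 10 = 0.
Eigenvalues λ = -5, 2.
For λ=-5: (A-λI) row 1 is [0, 7], so an eigenvector is (-1, 0).
For λ=2: (A-λI) row 1 is [-7, 7], so an eigenvector is (1, 1).
General solution: c_1e^(-5t)(-1,0) + c_2e^(2t)(1,1).

x(t) = -c_1e^(-5t) + c_2e^(2t), z(t) = c_2e^(2t)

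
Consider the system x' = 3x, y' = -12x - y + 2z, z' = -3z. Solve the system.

Coefficient matrix A = [[3, 0, 0], [-12, -1, 2], [0, 0, -3]].
det(A - λI) = 0 gives eigenvalues λ = -3, -1, 3.
For λ=-3: eigenvector (0,-1,1).
For λ=-1: eigenvector (0,1,0).
For λ=3: eigenvector (1,-3,0).
General solution: K_1e^(-3t)(0,-1,1) + K_2e^(-t)(0,1,0) + K_3e^(3t)(1,-3,0).

x(t) = K_3e^(3t), y(t) = -K_1e^(-3t) + K_2e^(-t) - 3K_3e^(3t), z(t) = K_1e^(-3t)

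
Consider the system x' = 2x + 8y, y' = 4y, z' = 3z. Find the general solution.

x(t) = 4C_2e^(4t) + C_3e^(2t), y(t) = C_2e^(4t), z(t) = C_1e^(3t)

Coefficient matrix A = [[2, 8, 0], [0, 4, 0], [0, 0, 3]].
det(A - λI) = 0 gives eigenvalues λ = 3, 4, 2.
For λ=3: eigenvector (0,0,1).
For λ=4: eigenvector (4,1,0).
For λ=2: eigenvector (1,0,0).
General solution: C_1e^(3t)(0,0,1) + C_2e^(4t)(4,1,0) + C_3e^(2t)(1,0,0).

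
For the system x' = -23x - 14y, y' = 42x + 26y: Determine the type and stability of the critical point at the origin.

A = [[-23,-14],[42,26]]; det(A-λI) = λ^2 - 3λ - 10.
λ = 5, -2: opposite signs.

saddle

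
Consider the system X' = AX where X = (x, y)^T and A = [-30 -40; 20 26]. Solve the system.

x(t) = -K_1e^(-2t)sin(4t) + 3K_1e^(-2t)cos(4t) + 3K_2e^(-2t)sin(4t) + K_2e^(-2t)cos(4t), y(t) = K_1e^(-2t)sin(4t) - 2K_1e^(-2t)cos(4t) - 2K_2e^(-2t)sin(4t) - K_2e^(-2t)cos(4t)

Coefficient matrix A = [[-30, -40], [20, 26]].
Characteristic polynomial det(A - λI) = λ^2 + 4λ + 20 = 0.
Eigenvalues λ = -2 ± 4i (complex conjugate pair).
For λ=-2+4i: an eigenvector is (3,-2) - i(-1,1) = (3 + i, -2 - i).
A real fundamental pair from Re and Im of e^((-2+4i)t)v: X_1 = e^(-2t)(cos(4t)·(3,-2) + sin(4t)·(-1,1)), X_2 = e^(-2t)(sin(4t)·(3,-2) - cos(4t)·(-1,1)).
General solution: K_1X_1 + K_2X_2.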